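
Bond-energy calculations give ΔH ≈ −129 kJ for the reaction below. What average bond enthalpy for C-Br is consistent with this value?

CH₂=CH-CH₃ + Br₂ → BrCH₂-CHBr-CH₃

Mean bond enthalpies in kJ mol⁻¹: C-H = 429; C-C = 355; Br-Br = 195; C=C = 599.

Let D be the C-Br bond energy.
Σ(broken) = 1×195 + 1×355 + 6×429 + 1×599 = 3723
Σ(formed) = 2×D + 2×355 + 6×429 = 3284 + 2D
ΔH = Σ(broken) − Σ(formed) = (3723) − (3284 + 2D) = +439 − 2D
Setting this equal to −129 kJ gives 2D = 568, so D = 284 kJ/mol.

D(C-Br) ≈ 284 kJ/mol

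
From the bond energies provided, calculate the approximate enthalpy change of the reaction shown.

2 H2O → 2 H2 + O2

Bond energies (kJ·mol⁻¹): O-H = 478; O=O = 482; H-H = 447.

ΔH ≈ +536 kJ

Bonds broken (reactants):
  O-H: 4 × 478 = 1912
  Σ(broken) = 1912 kJ
Bonds formed (products):
  H-H: 2 × 447 = 894
  O=O: 1 × 482 = 482
  Σ(formed) = 1376 kJ
ΔH = Σ(broken) − Σ(formed) = 1912 − 1376 = +536 kJ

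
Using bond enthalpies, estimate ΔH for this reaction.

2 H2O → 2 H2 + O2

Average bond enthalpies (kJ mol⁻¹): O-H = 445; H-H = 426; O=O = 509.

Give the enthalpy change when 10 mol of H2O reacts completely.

Bonds broken (reactants):
  O-H: 4 × 445 = 1780
  Σ(broken) = 1780 kJ
Bonds formed (products):
  H-H: 2 × 426 = 852
  O=O: 1 × 509 = 509
  Σ(formed) = 1361 kJ
ΔH = Σ(broken) − Σ(formed) = 1780 − 1361 = +419 kJ
For 5× the reaction as written: 5 × (+419) = +2095 kJ

ΔH = +2095 kJ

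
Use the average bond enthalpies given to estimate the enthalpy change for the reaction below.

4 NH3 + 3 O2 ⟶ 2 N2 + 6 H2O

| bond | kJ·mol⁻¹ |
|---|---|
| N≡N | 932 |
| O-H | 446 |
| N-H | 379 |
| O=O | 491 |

ΔH ≈ −1195 kJ

Bonds broken (reactants):
  N-H: 12 × 379 = 4548
  O=O: 3 × 491 = 1473
  Σ(broken) = 6021 kJ
Bonds formed (products):
  N≡N: 2 × 932 = 1864
  O-H: 12 × 446 = 5352
  Σ(formed) = 7216 kJ
ΔH = Σ(broken) − Σ(formed) = 6021 − 7216 = −1195 kJ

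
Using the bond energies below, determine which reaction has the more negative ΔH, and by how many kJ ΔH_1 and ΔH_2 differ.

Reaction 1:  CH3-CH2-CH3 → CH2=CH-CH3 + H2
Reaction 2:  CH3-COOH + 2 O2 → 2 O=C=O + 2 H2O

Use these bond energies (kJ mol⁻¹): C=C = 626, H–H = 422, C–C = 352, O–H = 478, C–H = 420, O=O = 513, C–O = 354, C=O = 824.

Reaction 1:
  Bonds broken (reactants):
    C–C: 2 × 352 = 704
    C–H: 8 × 420 = 3360
    Σ(broken) = 4064 kJ
  Bonds formed (products):
    C–C: 1 × 352 = 352
    C–H: 6 × 420 = 2520
    C=C: 1 × 626 = 626
    H–H: 1 × 422 = 422
    Σ(formed) = 3920 kJ
  ΔH_1 = 4064 − 3920 = +144 kJ
Reaction 2:
  Bonds broken (reactants):
    C–C: 1 × 352 = 352
    C–H: 3 × 420 = 1260
    C–O: 1 × 354 = 354
    C=O: 1 × 824 = 824
    O–H: 1 × 478 = 478
    O=O: 2 × 513 = 1026
    Σ(broken) = 4294 kJ
  Bonds formed (products):
    C=O: 4 × 824 = 3296
    O–H: 4 × 478 = 1912
    Σ(formed) = 5208 kJ
  ΔH_2 = 4294 − 5208 = −914 kJ
ΔH_1 − ΔH_2 = +1058 kJ, so reaction 2 has the more negative ΔH; |ΔH_1 − ΔH_2| = 1058 kJ.

Reaction 2, by 1058 kJ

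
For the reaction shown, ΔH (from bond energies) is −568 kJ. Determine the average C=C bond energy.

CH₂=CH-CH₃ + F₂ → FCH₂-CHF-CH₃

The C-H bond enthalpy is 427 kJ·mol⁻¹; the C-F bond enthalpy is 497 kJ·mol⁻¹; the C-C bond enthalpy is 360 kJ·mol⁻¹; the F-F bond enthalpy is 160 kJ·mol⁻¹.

Let D be the C=C bond energy.
Σ(broken) = 1×360 + 6×427 + 1×D + 1×160 = 3082 + D
Σ(formed) = 2×360 + 2×497 + 6×427 = 4276
ΔH = Σ(broken) − Σ(formed) = (3082 + D) − (4276) = −1194 + D
Setting this equal to −568 kJ gives D = 626 kJ/mol.

D(C=C) ≈ 626 kJ/mol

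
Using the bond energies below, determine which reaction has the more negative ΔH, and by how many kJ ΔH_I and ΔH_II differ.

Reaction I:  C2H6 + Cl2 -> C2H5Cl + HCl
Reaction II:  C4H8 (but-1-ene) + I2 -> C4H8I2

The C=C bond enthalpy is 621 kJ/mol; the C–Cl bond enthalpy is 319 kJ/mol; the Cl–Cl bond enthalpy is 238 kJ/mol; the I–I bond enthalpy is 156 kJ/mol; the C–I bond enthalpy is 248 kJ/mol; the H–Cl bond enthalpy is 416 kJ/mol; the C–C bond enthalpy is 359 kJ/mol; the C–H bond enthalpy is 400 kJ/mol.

Reaction I, by 19 kJ

Reaction I:
  Bonds broken (reactants):
    C–C: 1 × 359 = 359
    C–H: 6 × 400 = 2400
    Cl–Cl: 1 × 238 = 238
    Σ(broken) = 2997 kJ
  Bonds formed (products):
    C–C: 1 × 359 = 359
    C–Cl: 1 × 319 = 319
    C–H: 5 × 400 = 2000
    H–Cl: 1 × 416 = 416
    Σ(formed) = 3094 kJ
  ΔH_I = 2997 − 3094 = −97 kJ
Reaction II:
  Bonds broken (reactants):
    C–C: 2 × 359 = 718
    C–H: 8 × 400 = 3200
    C=C: 1 × 621 = 621
    I–I: 1 × 156 = 156
    Σ(broken) = 4695 kJ
  Bonds formed (products):
    C–C: 3 × 359 = 1077
    C–H: 8 × 400 = 3200
    C–I: 2 × 248 = 496
    Σ(formed) = 4773 kJ
  ΔH_II = 4695 − 4773 = −78 kJ
ΔH_I − ΔH_II = −19 kJ, so reaction I has the more negative ΔH; |ΔH_I − ΔH_II| = 19 kJ.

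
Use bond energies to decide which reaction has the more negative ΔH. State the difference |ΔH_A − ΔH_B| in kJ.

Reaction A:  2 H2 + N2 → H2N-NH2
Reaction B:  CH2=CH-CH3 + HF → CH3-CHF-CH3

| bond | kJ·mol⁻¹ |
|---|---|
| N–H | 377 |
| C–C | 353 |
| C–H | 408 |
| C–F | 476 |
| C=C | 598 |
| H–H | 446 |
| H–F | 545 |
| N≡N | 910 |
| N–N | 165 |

Reaction A:
  Bonds broken (reactants):
    H–H: 2 × 446 = 892
    N≡N: 1 × 910 = 910
    Σ(broken) = 1802 kJ
  Bonds formed (products):
    N–H: 4 × 377 = 1508
    N–N: 1 × 165 = 165
    Σ(formed) = 1673 kJ
  ΔH_A = 1802 − 1673 = +129 kJ
Reaction B:
  Bonds broken (reactants):
    C–C: 1 × 353 = 353
    C–H: 6 × 408 = 2448
    C=C: 1 × 598 = 598
    H–F: 1 × 545 = 545
    Σ(broken) = 3944 kJ
  Bonds formed (products):
    C–C: 2 × 353 = 706
    C–F: 1 × 476 = 476
    C–H: 7 × 408 = 2856
    Σ(formed) = 4038 kJ
  ΔH_B = 3944 − 4038 = −94 kJ
ΔH_A − ΔH_B = +223 kJ, so reaction B has the more negative ΔH; |ΔH_A − ΔH_B| = 223 kJ.

Reaction B, by 223 kJ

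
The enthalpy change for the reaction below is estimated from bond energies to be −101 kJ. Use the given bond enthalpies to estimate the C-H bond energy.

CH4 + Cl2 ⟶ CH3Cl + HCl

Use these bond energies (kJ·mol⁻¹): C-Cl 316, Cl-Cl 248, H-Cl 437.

D(C-H) ≈ 404 kJ/mol

Let D be the C-H bond energy.
Σ(broken) = 4×D + 1×248 = 248 + 4D
Σ(formed) = 1×316 + 3×D + 1×437 = 753 + 3D
ΔH = Σ(broken) − Σ(formed) = (248 + 4D) − (753 + 3D) = −505 + D
Setting this equal to −101 kJ gives D = 404 kJ/mol.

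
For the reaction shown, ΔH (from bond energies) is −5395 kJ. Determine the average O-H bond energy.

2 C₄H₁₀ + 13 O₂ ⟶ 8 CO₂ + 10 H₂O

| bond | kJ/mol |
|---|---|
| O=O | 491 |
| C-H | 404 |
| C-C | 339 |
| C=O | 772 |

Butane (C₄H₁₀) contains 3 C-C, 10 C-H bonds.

D(O-H) ≈ 477 kJ/mol

Let D be the O-H bond energy.
Σ(broken) = 6×339 + 20×404 + 13×491 = 16497
Σ(formed) = 16×772 + 20×D = 12352 + 20D
ΔH = Σ(broken) − Σ(formed) = (16497) − (12352 + 20D) = +4145 − 20D
Setting this equal to −5395 kJ gives 20D = 9540, so D = 477 kJ/mol.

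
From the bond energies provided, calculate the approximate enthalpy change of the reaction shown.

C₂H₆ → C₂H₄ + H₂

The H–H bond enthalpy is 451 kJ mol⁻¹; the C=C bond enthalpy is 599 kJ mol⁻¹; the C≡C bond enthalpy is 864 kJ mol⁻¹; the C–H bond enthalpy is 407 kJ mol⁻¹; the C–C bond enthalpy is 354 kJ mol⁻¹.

Bonds broken (reactants):
  C–C: 1 × 354 = 354
  C–H: 6 × 407 = 2442
  Σ(broken) = 2796 kJ
Bonds formed (products):
  C–H: 4 × 407 = 1628
  C=C: 1 × 599 = 599
  H–H: 1 × 451 = 451
  Σ(formed) = 2678 kJ
ΔH = Σ(broken) − Σ(formed) = 2796 − 2678 = +118 kJ

ΔH ≈ +118 kJ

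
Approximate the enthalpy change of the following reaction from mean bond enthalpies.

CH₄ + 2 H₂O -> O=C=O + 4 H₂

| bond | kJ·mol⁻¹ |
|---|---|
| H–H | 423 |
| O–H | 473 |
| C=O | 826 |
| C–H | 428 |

Bonds broken (reactants):
  C–H: 4 × 428 = 1712
  O–H: 4 × 473 = 1892
  Σ(broken) = 3604 kJ
Bonds formed (products):
  C=O: 2 × 826 = 1652
  H–H: 4 × 423 = 1692
  Σ(formed) = 3344 kJ
ΔH = Σ(broken) − Σ(formed) = 3604 − 3344 = +260 kJ

ΔH ≈ +260 kJ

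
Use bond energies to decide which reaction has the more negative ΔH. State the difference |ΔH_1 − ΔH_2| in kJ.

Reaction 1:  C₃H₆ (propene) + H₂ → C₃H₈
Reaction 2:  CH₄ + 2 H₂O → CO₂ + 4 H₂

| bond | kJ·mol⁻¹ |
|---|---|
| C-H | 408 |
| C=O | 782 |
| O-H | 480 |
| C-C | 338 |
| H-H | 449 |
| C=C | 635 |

Reaction 1, by 262 kJ

Reaction 1:
  Bonds broken (reactants):
    C-C: 1 × 338 = 338
    C-H: 6 × 408 = 2448
    C=C: 1 × 635 = 635
    H-H: 1 × 449 = 449
    Σ(broken) = 3870 kJ
  Bonds formed (products):
    C-C: 2 × 338 = 676
    C-H: 8 × 408 = 3264
    Σ(formed) = 3940 kJ
  ΔH_1 = 3870 − 3940 = −70 kJ
Reaction 2:
  Bonds broken (reactants):
    C-H: 4 × 408 = 1632
    O-H: 4 × 480 = 1920
    Σ(broken) = 3552 kJ
  Bonds formed (products):
    C=O: 2 × 782 = 1564
    H-H: 4 × 449 = 1796
    Σ(formed) = 3360 kJ
  ΔH_2 = 3552 − 3360 = +192 kJ
ΔH_1 − ΔH_2 = −262 kJ, so reaction 1 has the more negative ΔH; |ΔH_1 − ΔH_2| = 262 kJ.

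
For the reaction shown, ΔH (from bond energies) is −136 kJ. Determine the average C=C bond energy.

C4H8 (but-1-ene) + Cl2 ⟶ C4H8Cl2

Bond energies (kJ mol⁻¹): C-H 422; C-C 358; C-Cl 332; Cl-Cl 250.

D(C=C) ≈ 636 kJ/mol

Let D be the C=C bond energy.
Σ(broken) = 2×358 + 8×422 + 1×D + 1×250 = 4342 + D
Σ(formed) = 3×358 + 2×332 + 8×422 = 5114
ΔH = Σ(broken) − Σ(formed) = (4342 + D) − (5114) = −772 + D
Setting this equal to −136 kJ gives D = 636 kJ/mol.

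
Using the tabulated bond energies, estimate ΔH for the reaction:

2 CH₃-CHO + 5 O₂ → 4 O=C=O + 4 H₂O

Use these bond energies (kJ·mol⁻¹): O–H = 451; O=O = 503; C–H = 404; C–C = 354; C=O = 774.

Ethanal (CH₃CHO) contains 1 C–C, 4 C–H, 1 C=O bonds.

ΔH ≈ −1797 kJ

Bonds broken (reactants):
  C–C: 2 × 354 = 708
  C–H: 8 × 404 = 3232
  C=O: 2 × 774 = 1548
  O=O: 5 × 503 = 2515
  Σ(broken) = 8003 kJ
Bonds formed (products):
  C=O: 8 × 774 = 6192
  O–H: 8 × 451 = 3608
  Σ(formed) = 9800 kJ
ΔH = Σ(broken) − Σ(formed) = 8003 − 9800 = −1797 kJ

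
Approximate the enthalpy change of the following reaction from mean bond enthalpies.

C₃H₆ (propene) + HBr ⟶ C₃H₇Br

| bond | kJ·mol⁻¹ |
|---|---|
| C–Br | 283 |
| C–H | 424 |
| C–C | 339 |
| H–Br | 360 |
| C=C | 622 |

Bonds broken (reactants):
  C–C: 1 × 339 = 339
  C–H: 6 × 424 = 2544
  C=C: 1 × 622 = 622
  H–Br: 1 × 360 = 360
  Σ(broken) = 3865 kJ
Bonds formed (products):
  C–Br: 1 × 283 = 283
  C–C: 2 × 339 = 678
  C–H: 7 × 424 = 2968
  Σ(formed) = 3929 kJ
ΔH = Σ(broken) − Σ(formed) = 3865 − 3929 = −64 kJ

ΔH ≈ −64 kJ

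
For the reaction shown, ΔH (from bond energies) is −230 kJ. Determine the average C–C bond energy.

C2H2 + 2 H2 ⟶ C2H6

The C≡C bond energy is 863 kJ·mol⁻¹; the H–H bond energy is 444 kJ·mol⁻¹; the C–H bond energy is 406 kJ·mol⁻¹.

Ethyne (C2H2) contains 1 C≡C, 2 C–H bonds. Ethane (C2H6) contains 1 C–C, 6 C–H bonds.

D(C–C) ≈ 357 kJ/mol

Let D be the C–C bond energy.
Σ(broken) = 1×863 + 2×406 + 2×444 = 2563
Σ(formed) = 1×D + 6×406 = 2436 + D
ΔH = Σ(broken) − Σ(formed) = (2563) − (2436 + D) = +127 − D
Setting this equal to −230 kJ gives D = 357 kJ/mol.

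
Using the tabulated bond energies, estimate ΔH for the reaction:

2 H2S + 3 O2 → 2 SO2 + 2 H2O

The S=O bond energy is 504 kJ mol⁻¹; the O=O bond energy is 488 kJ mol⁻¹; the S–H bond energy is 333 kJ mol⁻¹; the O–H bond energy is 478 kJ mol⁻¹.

ΔH ≈ −1132 kJ

Bonds broken (reactants):
  O=O: 3 × 488 = 1464
  S–H: 4 × 333 = 1332
  Σ(broken) = 2796 kJ
Bonds formed (products):
  O–H: 4 × 478 = 1912
  S=O: 4 × 504 = 2016
  Σ(formed) = 3928 kJ
ΔH = Σ(broken) − Σ(formed) = 2796 − 3928 = −1132 kJ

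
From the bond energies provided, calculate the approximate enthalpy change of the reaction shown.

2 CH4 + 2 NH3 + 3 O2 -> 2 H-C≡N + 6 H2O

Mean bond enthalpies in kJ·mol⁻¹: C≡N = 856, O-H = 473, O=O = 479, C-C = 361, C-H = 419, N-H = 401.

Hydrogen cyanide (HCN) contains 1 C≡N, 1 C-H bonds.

ΔH ≈ −1031 kJ

Bonds broken (reactants):
  C-H: 8 × 419 = 3352
  N-H: 6 × 401 = 2406
  O=O: 3 × 479 = 1437
  Σ(broken) = 7195 kJ
Bonds formed (products):
  C≡N: 2 × 856 = 1712
  C-H: 2 × 419 = 838
  O-H: 12 × 473 = 5676
  Σ(formed) = 8226 kJ
ΔH = Σ(broken) − Σ(formed) = 7195 − 8226 = −1031 kJ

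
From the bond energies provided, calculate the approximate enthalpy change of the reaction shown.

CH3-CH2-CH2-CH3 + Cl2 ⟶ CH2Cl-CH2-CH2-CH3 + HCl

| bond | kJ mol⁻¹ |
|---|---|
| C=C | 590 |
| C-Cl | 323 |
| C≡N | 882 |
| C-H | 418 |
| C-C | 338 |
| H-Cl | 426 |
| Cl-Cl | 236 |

Bonds broken (reactants):
  C-C: 3 × 338 = 1014
  C-H: 10 × 418 = 4180
  Cl-Cl: 1 × 236 = 236
  Σ(broken) = 5430 kJ
Bonds formed (products):
  C-C: 3 × 338 = 1014
  C-Cl: 1 × 323 = 323
  C-H: 9 × 418 = 3762
  H-Cl: 1 × 426 = 426
  Σ(formed) = 5525 kJ
ΔH = Σ(broken) − Σ(formed) = 5430 − 5525 = −95 kJ

ΔH ≈ −95 kJ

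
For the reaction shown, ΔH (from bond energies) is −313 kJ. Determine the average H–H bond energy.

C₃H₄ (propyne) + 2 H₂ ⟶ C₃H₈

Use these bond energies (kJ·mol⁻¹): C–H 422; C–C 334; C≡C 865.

D(H–H) ≈ 422 kJ/mol

Let D be the H–H bond energy.
Σ(broken) = 1×865 + 1×334 + 4×422 + 2×D = 2887 + 2D
Σ(formed) = 2×334 + 8×422 = 4044
ΔH = Σ(broken) − Σ(formed) = (2887 + 2D) − (4044) = −1157 + 2D
Setting this equal to −313 kJ gives 2D = 844, so D = 422 kJ/mol.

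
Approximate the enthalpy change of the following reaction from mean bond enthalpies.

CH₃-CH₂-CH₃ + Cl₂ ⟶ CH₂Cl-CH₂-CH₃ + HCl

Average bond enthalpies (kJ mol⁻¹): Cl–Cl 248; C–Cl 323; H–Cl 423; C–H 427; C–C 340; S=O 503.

Bonds broken (reactants):
  C–C: 2 × 340 = 680
  C–H: 8 × 427 = 3416
  Cl–Cl: 1 × 248 = 248
  Σ(broken) = 4344 kJ
Bonds formed (products):
  C–C: 2 × 340 = 680
  C–Cl: 1 × 323 = 323
  C–H: 7 × 427 = 2989
  H–Cl: 1 × 423 = 423
  Σ(formed) = 4415 kJ
ΔH = Σ(broken) − Σ(formed) = 4344 − 4415 = −71 kJ

ΔH ≈ −71 kJ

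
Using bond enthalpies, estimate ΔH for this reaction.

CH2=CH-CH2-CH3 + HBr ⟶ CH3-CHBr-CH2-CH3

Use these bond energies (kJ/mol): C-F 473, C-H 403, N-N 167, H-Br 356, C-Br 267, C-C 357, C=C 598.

ΔH ≈ −73 kJ

Bonds broken (reactants):
  C-C: 2 × 357 = 714
  C-H: 8 × 403 = 3224
  C=C: 1 × 598 = 598
  H-Br: 1 × 356 = 356
  Σ(broken) = 4892 kJ
Bonds formed (products):
  C-Br: 1 × 267 = 267
  C-C: 3 × 357 = 1071
  C-H: 9 × 403 = 3627
  Σ(formed) = 4965 kJ
ΔH = Σ(broken) − Σ(formed) = 4892 − 4965 = −73 kJ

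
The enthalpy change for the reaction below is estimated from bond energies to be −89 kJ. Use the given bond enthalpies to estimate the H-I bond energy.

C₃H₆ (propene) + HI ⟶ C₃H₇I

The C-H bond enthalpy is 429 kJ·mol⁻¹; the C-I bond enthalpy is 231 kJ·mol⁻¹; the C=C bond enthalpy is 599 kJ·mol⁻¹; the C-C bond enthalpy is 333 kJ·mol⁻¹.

D(H-I) ≈ 305 kJ/mol

Let D be the H-I bond energy.
Σ(broken) = 1×333 + 6×429 + 1×599 + 1×D = 3506 + D
Σ(formed) = 2×333 + 7×429 + 1×231 = 3900
ΔH = Σ(broken) − Σ(formed) = (3506 + D) − (3900) = −394 + D
Setting this equal to −89 kJ gives D = 305 kJ/mol.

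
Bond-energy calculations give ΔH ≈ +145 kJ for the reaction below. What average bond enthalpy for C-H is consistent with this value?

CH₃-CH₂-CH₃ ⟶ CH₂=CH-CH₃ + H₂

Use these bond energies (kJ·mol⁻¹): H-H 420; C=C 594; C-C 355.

Let D be the C-H bond energy.
Σ(broken) = 2×355 + 8×D = 710 + 8D
Σ(formed) = 1×355 + 6×D + 1×594 + 1×420 = 1369 + 6D
ΔH = Σ(broken) − Σ(formed) = (710 + 8D) − (1369 + 6D) = −659 + 2D
Setting this equal to +145 kJ gives 2D = 804, so D = 402 kJ/mol.

D(C-H) ≈ 402 kJ/mol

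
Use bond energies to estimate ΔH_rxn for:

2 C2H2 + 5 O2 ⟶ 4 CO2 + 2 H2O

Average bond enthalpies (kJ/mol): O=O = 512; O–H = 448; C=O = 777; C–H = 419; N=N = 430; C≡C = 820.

ΔH ≈ −2132 kJ

Bonds broken (reactants):
  C≡C: 2 × 820 = 1640
  C–H: 4 × 419 = 1676
  O=O: 5 × 512 = 2560
  Σ(broken) = 5876 kJ
Bonds formed (products):
  C=O: 8 × 777 = 6216
  O–H: 4 × 448 = 1792
  Σ(formed) = 8008 kJ
ΔH = Σ(broken) − Σ(formed) = 5876 − 8008 = −2132 kJ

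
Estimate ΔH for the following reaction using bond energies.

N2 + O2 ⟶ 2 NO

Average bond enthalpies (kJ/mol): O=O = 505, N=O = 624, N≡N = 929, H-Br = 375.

ΔH ≈ +186 kJ

Bonds broken (reactants):
  N≡N: 1 × 929 = 929
  O=O: 1 × 505 = 505
  Σ(broken) = 1434 kJ
Bonds formed (products):
  N=O: 2 × 624 = 1248
  Σ(formed) = 1248 kJ
ΔH = Σ(broken) − Σ(formed) = 1434 − 1248 = +186 kJ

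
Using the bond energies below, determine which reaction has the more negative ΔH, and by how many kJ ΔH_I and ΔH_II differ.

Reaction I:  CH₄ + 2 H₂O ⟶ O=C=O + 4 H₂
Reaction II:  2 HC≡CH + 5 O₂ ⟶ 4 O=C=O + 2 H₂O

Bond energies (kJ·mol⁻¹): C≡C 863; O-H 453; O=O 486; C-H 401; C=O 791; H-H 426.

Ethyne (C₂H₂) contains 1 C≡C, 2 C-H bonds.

Reaction I:
  Bonds broken (reactants):
    C-H: 4 × 401 = 1604
    O-H: 4 × 453 = 1812
    Σ(broken) = 3416 kJ
  Bonds formed (products):
    C=O: 2 × 791 = 1582
    H-H: 4 × 426 = 1704
    Σ(formed) = 3286 kJ
  ΔH_I = 3416 − 3286 = +130 kJ
Reaction II:
  Bonds broken (reactants):
    C≡C: 2 × 863 = 1726
    C-H: 4 × 401 = 1604
    O=O: 5 × 486 = 2430
    Σ(broken) = 5760 kJ
  Bonds formed (products):
    C=O: 8 × 791 = 6328
    O-H: 4 × 453 = 1812
    Σ(formed) = 8140 kJ
  ΔH_II = 5760 − 8140 = −2380 kJ
ΔH_I − ΔH_II = +2510 kJ, so reaction II has the more negative ΔH; |ΔH_I − ΔH_II| = 2510 kJ.

Reaction II, by 2510 kJ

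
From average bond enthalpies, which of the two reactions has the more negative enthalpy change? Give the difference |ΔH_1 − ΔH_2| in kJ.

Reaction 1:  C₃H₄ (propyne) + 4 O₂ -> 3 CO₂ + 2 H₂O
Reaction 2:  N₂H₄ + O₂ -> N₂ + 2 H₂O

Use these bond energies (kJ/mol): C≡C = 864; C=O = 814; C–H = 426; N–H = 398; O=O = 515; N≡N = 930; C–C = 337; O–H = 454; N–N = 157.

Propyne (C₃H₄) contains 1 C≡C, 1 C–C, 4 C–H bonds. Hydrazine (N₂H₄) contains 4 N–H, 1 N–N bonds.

Reaction 1, by 1253 kJ

Reaction 1:
  Bonds broken (reactants):
    C≡C: 1 × 864 = 864
    C–C: 1 × 337 = 337
    C–H: 4 × 426 = 1704
    O=O: 4 × 515 = 2060
    Σ(broken) = 4965 kJ
  Bonds formed (products):
    C=O: 6 × 814 = 4884
    O–H: 4 × 454 = 1816
    Σ(formed) = 6700 kJ
  ΔH_1 = 4965 − 6700 = −1735 kJ
Reaction 2:
  Bonds broken (reactants):
    N–H: 4 × 398 = 1592
    N–N: 1 × 157 = 157
    O=O: 1 × 515 = 515
    Σ(broken) = 2264 kJ
  Bonds formed (products):
    N≡N: 1 × 930 = 930
    O–H: 4 × 454 = 1816
    Σ(formed) = 2746 kJ
  ΔH_2 = 2264 − 2746 = −482 kJ
ΔH_1 − ΔH_2 = −1253 kJ, so reaction 1 has the more negative ΔH; |ΔH_1 − ΔH_2| = 1253 kJ.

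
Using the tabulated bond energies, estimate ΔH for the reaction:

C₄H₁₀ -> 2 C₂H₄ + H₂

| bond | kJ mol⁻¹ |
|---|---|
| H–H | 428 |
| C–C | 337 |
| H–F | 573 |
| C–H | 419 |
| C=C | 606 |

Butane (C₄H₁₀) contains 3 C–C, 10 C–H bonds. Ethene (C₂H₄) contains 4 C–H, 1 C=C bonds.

ΔH ≈ +209 kJ

Bonds broken (reactants):
  C–C: 3 × 337 = 1011
  C–H: 10 × 419 = 4190
  Σ(broken) = 5201 kJ
Bonds formed (products):
  C–H: 8 × 419 = 3352
  C=C: 2 × 606 = 1212
  H–H: 1 × 428 = 428
  Σ(formed) = 4992 kJ
ΔH = Σ(broken) − Σ(formed) = 5201 − 4992 = +209 kJ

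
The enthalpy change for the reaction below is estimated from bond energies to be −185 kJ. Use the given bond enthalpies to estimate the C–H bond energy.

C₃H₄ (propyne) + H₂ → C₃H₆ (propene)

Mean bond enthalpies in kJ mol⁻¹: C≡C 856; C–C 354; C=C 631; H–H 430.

D(C–H) ≈ 420 kJ/mol

Let D be the C–H bond energy.
Σ(broken) = 1×856 + 1×354 + 4×D + 1×430 = 1640 + 4D
Σ(formed) = 1×354 + 6×D + 1×631 = 985 + 6D
ΔH = Σ(broken) − Σ(formed) = (1640 + 4D) − (985 + 6D) = +655 − 2D
Setting this equal to −185 kJ gives 2D = 840, so D = 420 kJ/mol.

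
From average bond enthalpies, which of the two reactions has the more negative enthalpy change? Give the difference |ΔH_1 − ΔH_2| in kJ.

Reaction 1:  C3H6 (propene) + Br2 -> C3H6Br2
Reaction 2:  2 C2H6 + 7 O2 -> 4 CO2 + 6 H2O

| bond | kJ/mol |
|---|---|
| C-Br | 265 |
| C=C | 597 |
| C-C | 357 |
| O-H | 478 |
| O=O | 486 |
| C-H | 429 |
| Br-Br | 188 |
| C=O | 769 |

Reaction 1:
  Bonds broken (reactants):
    Br-Br: 1 × 188 = 188
    C-C: 1 × 357 = 357
    C-H: 6 × 429 = 2574
    C=C: 1 × 597 = 597
    Σ(broken) = 3716 kJ
  Bonds formed (products):
    C-Br: 2 × 265 = 530
    C-C: 2 × 357 = 714
    C-H: 6 × 429 = 2574
    Σ(formed) = 3818 kJ
  ΔH_1 = 3716 − 3818 = −102 kJ
Reaction 2:
  Bonds broken (reactants):
    C-C: 2 × 357 = 714
    C-H: 12 × 429 = 5148
    O=O: 7 × 486 = 3402
    Σ(broken) = 9264 kJ
  Bonds formed (products):
    C=O: 8 × 769 = 6152
    O-H: 12 × 478 = 5736
    Σ(formed) = 11888 kJ
  ΔH_2 = 9264 − 11888 = −2624 kJ
ΔH_1 − ΔH_2 = +2522 kJ, so reaction 2 has the more negative ΔH; |ΔH_1 − ΔH_2| = 2522 kJ.

Reaction 2, by 2522 kJ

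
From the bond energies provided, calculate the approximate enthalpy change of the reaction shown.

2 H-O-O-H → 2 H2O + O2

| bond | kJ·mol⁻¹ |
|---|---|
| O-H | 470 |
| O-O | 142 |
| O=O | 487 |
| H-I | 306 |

ΔH ≈ −203 kJ

Bonds broken (reactants):
  O-H: 4 × 470 = 1880
  O-O: 2 × 142 = 284
  Σ(broken) = 2164 kJ
Bonds formed (products):
  O-H: 4 × 470 = 1880
  O=O: 1 × 487 = 487
  Σ(formed) = 2367 kJ
ΔH = Σ(broken) − Σ(formed) = 2164 − 2367 = −203 kJ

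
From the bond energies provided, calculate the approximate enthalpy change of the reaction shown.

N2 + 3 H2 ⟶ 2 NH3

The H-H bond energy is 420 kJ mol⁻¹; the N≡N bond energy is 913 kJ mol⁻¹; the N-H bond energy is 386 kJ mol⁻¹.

ΔH ≈ −143 kJ

Bonds broken (reactants):
  H-H: 3 × 420 = 1260
  N≡N: 1 × 913 = 913
  Σ(broken) = 2173 kJ
Bonds formed (products):
  N-H: 6 × 386 = 2316
  Σ(formed) = 2316 kJ
ΔH = Σ(broken) − Σ(formed) = 2173 − 2316 = −143 kJ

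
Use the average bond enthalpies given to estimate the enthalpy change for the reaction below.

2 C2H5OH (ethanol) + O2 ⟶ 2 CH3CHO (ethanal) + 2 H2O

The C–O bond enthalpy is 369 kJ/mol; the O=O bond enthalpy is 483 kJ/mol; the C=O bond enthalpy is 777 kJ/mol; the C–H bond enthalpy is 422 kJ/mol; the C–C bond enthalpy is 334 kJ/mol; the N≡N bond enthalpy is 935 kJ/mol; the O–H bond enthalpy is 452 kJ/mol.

Bonds broken (reactants):
  C–C: 2 × 334 = 668
  C–H: 10 × 422 = 4220
  C–O: 2 × 369 = 738
  O–H: 2 × 452 = 904
  O=O: 1 × 483 = 483
  Σ(broken) = 7013 kJ
Bonds formed (products):
  C–C: 2 × 334 = 668
  C–H: 8 × 422 = 3376
  C=O: 2 × 777 = 1554
  O–H: 4 × 452 = 1808
  Σ(formed) = 7406 kJ
ΔH = Σ(broken) − Σ(formed) = 7013 − 7406 = −393 kJ

ΔH ≈ −393 kJ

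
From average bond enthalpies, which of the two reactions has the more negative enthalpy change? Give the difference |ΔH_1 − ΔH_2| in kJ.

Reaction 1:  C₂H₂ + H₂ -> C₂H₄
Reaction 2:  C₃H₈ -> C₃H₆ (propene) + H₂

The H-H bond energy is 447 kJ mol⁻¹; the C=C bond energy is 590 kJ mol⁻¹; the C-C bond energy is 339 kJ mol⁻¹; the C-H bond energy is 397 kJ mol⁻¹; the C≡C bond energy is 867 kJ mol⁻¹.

Reaction 1, by 166 kJ

Reaction 1:
  Bonds broken (reactants):
    C≡C: 1 × 867 = 867
    C-H: 2 × 397 = 794
    H-H: 1 × 447 = 447
    Σ(broken) = 2108 kJ
  Bonds formed (products):
    C-H: 4 × 397 = 1588
    C=C: 1 × 590 = 590
    Σ(formed) = 2178 kJ
  ΔH_1 = 2108 − 2178 = −70 kJ
Reaction 2:
  Bonds broken (reactants):
    C-C: 2 × 339 = 678
    C-H: 8 × 397 = 3176
    Σ(broken) = 3854 kJ
  Bonds formed (products):
    C-C: 1 × 339 = 339
    C-H: 6 × 397 = 2382
    C=C: 1 × 590 = 590
    H-H: 1 × 447 = 447
    Σ(formed) = 3758 kJ
  ΔH_2 = 3854 − 3758 = +96 kJ
ΔH_1 − ΔH_2 = −166 kJ, so reaction 1 has the more negative ΔH; |ΔH_1 − ΔH_2| = 166 kJ.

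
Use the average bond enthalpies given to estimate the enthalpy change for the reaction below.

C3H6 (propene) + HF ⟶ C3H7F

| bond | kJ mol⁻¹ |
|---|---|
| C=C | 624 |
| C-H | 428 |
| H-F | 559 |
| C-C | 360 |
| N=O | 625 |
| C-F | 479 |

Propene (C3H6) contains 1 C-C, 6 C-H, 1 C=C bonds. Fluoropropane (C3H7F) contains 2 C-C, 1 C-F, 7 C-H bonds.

ΔH ≈ −84 kJ

Bonds broken (reactants):
  C-C: 1 × 360 = 360
  C-H: 6 × 428 = 2568
  C=C: 1 × 624 = 624
  H-F: 1 × 559 = 559
  Σ(broken) = 4111 kJ
Bonds formed (products):
  C-C: 2 × 360 = 720
  C-F: 1 × 479 = 479
  C-H: 7 × 428 = 2996
  Σ(formed) = 4195 kJ
ΔH = Σ(broken) − Σ(formed) = 4111 − 4195 = −84 kJ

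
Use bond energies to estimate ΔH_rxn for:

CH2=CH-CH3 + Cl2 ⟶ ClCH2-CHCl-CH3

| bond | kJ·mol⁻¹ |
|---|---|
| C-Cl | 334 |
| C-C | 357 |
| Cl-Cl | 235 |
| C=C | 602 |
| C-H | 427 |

ΔH ≈ −188 kJ

Bonds broken (reactants):
  C-C: 1 × 357 = 357
  C-H: 6 × 427 = 2562
  C=C: 1 × 602 = 602
  Cl-Cl: 1 × 235 = 235
  Σ(broken) = 3756 kJ
Bonds formed (products):
  C-C: 2 × 357 = 714
  C-Cl: 2 × 334 = 668
  C-H: 6 × 427 = 2562
  Σ(formed) = 3944 kJ
ΔH = Σ(broken) − Σ(formed) = 3756 − 3944 = −188 kJ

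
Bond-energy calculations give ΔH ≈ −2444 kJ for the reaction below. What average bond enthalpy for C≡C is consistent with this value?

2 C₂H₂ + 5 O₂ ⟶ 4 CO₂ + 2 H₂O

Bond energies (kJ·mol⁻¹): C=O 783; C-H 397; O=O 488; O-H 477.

Let D be the C≡C bond energy.
Σ(broken) = 2×D + 4×397 + 5×488 = 4028 + 2D
Σ(formed) = 8×783 + 4×477 = 8172
ΔH = Σ(broken) − Σ(formed) = (4028 + 2D) − (8172) = −4144 + 2D
Setting this equal to −2444 kJ gives 2D = 1700, so D = 850 kJ/mol.

D(C≡C) ≈ 850 kJ/mol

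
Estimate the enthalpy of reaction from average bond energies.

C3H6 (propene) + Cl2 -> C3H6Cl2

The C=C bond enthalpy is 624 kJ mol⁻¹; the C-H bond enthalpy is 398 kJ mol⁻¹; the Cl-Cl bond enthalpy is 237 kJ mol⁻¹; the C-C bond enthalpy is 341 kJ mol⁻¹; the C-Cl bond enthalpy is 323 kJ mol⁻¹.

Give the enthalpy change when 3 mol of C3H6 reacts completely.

Bonds broken (reactants):
  C-C: 1 × 341 = 341
  C-H: 6 × 398 = 2388
  C=C: 1 × 624 = 624
  Cl-Cl: 1 × 237 = 237
  Σ(broken) = 3590 kJ
Bonds formed (products):
  C-C: 2 × 341 = 682
  C-Cl: 2 × 323 = 646
  C-H: 6 × 398 = 2388
  Σ(formed) = 3716 kJ
ΔH = Σ(broken) − Σ(formed) = 3590 − 3716 = −126 kJ
For 3× the reaction as written: 3 × (−126) = −378 kJ

ΔH = −378 kJ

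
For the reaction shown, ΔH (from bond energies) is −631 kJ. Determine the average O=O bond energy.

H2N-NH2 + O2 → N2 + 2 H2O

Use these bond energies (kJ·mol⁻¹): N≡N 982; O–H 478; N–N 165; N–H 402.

D(O=O) ≈ 490 kJ/mol

Let D be the O=O bond energy.
Σ(broken) = 4×402 + 1×165 + 1×D = 1773 + D
Σ(formed) = 1×982 + 4×478 = 2894
ΔH = Σ(broken) − Σ(formed) = (1773 + D) − (2894) = −1121 + D
Setting this equal to −631 kJ gives D = 490 kJ/mol.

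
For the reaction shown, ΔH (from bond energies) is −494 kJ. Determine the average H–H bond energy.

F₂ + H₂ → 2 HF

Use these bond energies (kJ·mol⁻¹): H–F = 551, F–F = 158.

D(H–H) ≈ 450 kJ/mol

Let D be the H–H bond energy.
Σ(broken) = 1×158 + 1×D = 158 + D
Σ(formed) = 2×551 = 1102
ΔH = Σ(broken) − Σ(formed) = (158 + D) − (1102) = −944 + D
Setting this equal to −494 kJ gives D = 450 kJ/mol.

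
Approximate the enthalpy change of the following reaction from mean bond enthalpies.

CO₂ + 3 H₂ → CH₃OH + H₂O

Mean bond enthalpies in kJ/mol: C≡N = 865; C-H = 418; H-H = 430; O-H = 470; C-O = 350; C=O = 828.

ΔH ≈ −68 kJ

Bonds broken (reactants):
  C=O: 2 × 828 = 1656
  H-H: 3 × 430 = 1290
  Σ(broken) = 2946 kJ
Bonds formed (products):
  C-H: 3 × 418 = 1254
  C-O: 1 × 350 = 350
  O-H: 3 × 470 = 1410
  Σ(formed) = 3014 kJ
ΔH = Σ(broken) − Σ(formed) = 2946 − 3014 = −68 kJ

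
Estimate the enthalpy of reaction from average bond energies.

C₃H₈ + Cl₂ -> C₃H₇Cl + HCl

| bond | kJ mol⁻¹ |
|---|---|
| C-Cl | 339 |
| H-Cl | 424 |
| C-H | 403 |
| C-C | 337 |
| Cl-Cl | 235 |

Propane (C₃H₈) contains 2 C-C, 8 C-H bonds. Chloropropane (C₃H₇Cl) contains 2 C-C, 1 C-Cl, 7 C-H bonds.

Bonds broken (reactants):
  C-C: 2 × 337 = 674
  C-H: 8 × 403 = 3224
  Cl-Cl: 1 × 235 = 235
  Σ(broken) = 4133 kJ
Bonds formed (products):
  C-C: 2 × 337 = 674
  C-Cl: 1 × 339 = 339
  C-H: 7 × 403 = 2821
  H-Cl: 1 × 424 = 424
  Σ(formed) = 4258 kJ
ΔH = Σ(broken) − Σ(formed) = 4133 − 4258 = −125 kJ

ΔH ≈ −125 kJ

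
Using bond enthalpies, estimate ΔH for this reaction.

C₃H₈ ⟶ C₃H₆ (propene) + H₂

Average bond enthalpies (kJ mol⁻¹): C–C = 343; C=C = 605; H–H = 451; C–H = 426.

ΔH ≈ +139 kJ

Bonds broken (reactants):
  C–C: 2 × 343 = 686
  C–H: 8 × 426 = 3408
  Σ(broken) = 4094 kJ
Bonds formed (products):
  C–C: 1 × 343 = 343
  C–H: 6 × 426 = 2556
  C=C: 1 × 605 = 605
  H–H: 1 × 451 = 451
  Σ(formed) = 3955 kJ
ΔH = Σ(broken) − Σ(formed) = 4094 − 3955 = +139 kJ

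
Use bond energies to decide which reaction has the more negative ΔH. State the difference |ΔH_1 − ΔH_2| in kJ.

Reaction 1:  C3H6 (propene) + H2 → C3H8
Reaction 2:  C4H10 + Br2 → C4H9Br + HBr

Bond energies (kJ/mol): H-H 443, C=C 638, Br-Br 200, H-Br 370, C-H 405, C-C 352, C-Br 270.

Reaction 1:
  Bonds broken (reactants):
    C-C: 1 × 352 = 352
    C-H: 6 × 405 = 2430
    C=C: 1 × 638 = 638
    H-H: 1 × 443 = 443
    Σ(broken) = 3863 kJ
  Bonds formed (products):
    C-C: 2 × 352 = 704
    C-H: 8 × 405 = 3240
    Σ(formed) = 3944 kJ
  ΔH_1 = 3863 − 3944 = −81 kJ
Reaction 2:
  Bonds broken (reactants):
    Br-Br: 1 × 200 = 200
    C-C: 3 × 352 = 1056
    C-H: 10 × 405 = 4050
    Σ(broken) = 5306 kJ
  Bonds formed (products):
    C-Br: 1 × 270 = 270
    C-C: 3 × 352 = 1056
    C-H: 9 × 405 = 3645
    H-Br: 1 × 370 = 370
    Σ(formed) = 5341 kJ
  ΔH_2 = 5306 − 5341 = −35 kJ
ΔH_1 − ΔH_2 = −46 kJ, so reaction 1 has the more negative ΔH; |ΔH_1 − ΔH_2| = 46 kJ.

Reaction 1, by 46 kJ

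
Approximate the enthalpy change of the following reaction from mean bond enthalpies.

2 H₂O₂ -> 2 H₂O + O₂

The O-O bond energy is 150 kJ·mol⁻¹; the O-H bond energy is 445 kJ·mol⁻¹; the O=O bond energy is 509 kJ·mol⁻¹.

Bonds broken (reactants):
  O-H: 4 × 445 = 1780
  O-O: 2 × 150 = 300
  Σ(broken) = 2080 kJ
Bonds formed (products):
  O-H: 4 × 445 = 1780
  O=O: 1 × 509 = 509
  Σ(formed) = 2289 kJ
ΔH = Σ(broken) − Σ(formed) = 2080 − 2289 = −209 kJ

ΔH ≈ −209 kJ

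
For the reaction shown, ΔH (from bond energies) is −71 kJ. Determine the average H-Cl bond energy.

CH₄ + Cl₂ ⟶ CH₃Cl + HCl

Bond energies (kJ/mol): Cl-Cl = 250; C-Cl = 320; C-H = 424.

D(H-Cl) ≈ 425 kJ/mol

Let D be the H-Cl bond energy.
Σ(broken) = 4×424 + 1×250 = 1946
Σ(formed) = 1×320 + 3×424 + 1×D = 1592 + D
ΔH = Σ(broken) − Σ(formed) = (1946) − (1592 + D) = +354 − D
Setting this equal to −71 kJ gives D = 425 kJ/mol.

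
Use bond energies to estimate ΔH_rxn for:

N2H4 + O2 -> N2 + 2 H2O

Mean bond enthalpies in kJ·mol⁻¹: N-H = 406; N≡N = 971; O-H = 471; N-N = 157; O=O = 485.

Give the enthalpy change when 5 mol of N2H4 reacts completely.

Bonds broken (reactants):
  N-H: 4 × 406 = 1624
  N-N: 1 × 157 = 157
  O=O: 1 × 485 = 485
  Σ(broken) = 2266 kJ
Bonds formed (products):
  N≡N: 1 × 971 = 971
  O-H: 4 × 471 = 1884
  Σ(formed) = 2855 kJ
ΔH = Σ(broken) − Σ(formed) = 2266 − 2855 = −589 kJ
For 5× the reaction as written: 5 × (−589) = −2945 kJ

ΔH = −2945 kJ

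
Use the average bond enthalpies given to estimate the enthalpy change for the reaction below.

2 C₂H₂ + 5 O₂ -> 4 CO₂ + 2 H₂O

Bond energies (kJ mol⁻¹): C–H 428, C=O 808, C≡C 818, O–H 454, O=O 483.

ΔH ≈ −2517 kJ

Bonds broken (reactants):
  C≡C: 2 × 818 = 1636
  C–H: 4 × 428 = 1712
  O=O: 5 × 483 = 2415
  Σ(broken) = 5763 kJ
Bonds formed (products):
  C=O: 8 × 808 = 6464
  O–H: 4 × 454 = 1816
  Σ(formed) = 8280 kJ
ΔH = Σ(broken) − Σ(formed) = 5763 − 8280 = −2517 kJ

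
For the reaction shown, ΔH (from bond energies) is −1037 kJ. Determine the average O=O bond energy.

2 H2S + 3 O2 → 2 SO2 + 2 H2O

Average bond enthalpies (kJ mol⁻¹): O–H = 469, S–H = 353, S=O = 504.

Let D be the O=O bond energy.
Σ(broken) = 3×D + 4×353 = 1412 + 3D
Σ(formed) = 4×469 + 4×504 = 3892
ΔH = Σ(broken) − Σ(formed) = (1412 + 3D) − (3892) = −2480 + 3D
Setting this equal to −1037 kJ gives 3D = 1443, so D = 481 kJ/mol.

D(O=O) ≈ 481 kJ/mol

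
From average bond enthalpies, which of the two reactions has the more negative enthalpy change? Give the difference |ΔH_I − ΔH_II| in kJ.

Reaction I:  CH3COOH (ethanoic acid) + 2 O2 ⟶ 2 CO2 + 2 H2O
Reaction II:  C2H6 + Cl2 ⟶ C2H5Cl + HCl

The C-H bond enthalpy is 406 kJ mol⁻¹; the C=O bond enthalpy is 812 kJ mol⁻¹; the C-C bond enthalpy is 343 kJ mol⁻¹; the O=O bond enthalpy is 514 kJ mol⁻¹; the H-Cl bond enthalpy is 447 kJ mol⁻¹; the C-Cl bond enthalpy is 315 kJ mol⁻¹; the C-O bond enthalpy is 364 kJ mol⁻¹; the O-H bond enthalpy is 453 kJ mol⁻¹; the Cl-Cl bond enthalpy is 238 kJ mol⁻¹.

Reaction I:
  Bonds broken (reactants):
    C-C: 1 × 343 = 343
    C-H: 3 × 406 = 1218
    C-O: 1 × 364 = 364
    C=O: 1 × 812 = 812
    O-H: 1 × 453 = 453
    O=O: 2 × 514 = 1028
    Σ(broken) = 4218 kJ
  Bonds formed (products):
    C=O: 4 × 812 = 3248
    O-H: 4 × 453 = 1812
    Σ(formed) = 5060 kJ
  ΔH_I = 4218 − 5060 = −842 kJ
Reaction II:
  Bonds broken (reactants):
    C-C: 1 × 343 = 343
    C-H: 6 × 406 = 2436
    Cl-Cl: 1 × 238 = 238
    Σ(broken) = 3017 kJ
  Bonds formed (products):
    C-C: 1 × 343 = 343
    C-Cl: 1 × 315 = 315
    C-H: 5 × 406 = 2030
    H-Cl: 1 × 447 = 447
    Σ(formed) = 3135 kJ
  ΔH_II = 3017 − 3135 = −118 kJ
ΔH_I − ΔH_II = −724 kJ, so reaction I has the more negative ΔH; |ΔH_I − ΔH_II| = 724 kJ.

Reaction I, by 724 kJ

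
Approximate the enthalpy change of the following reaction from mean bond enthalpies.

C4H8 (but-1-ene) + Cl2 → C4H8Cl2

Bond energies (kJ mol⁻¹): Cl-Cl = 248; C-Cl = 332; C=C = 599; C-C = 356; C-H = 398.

ΔH ≈ −173 kJ

Bonds broken (reactants):
  C-C: 2 × 356 = 712
  C-H: 8 × 398 = 3184
  C=C: 1 × 599 = 599
  Cl-Cl: 1 × 248 = 248
  Σ(broken) = 4743 kJ
Bonds formed (products):
  C-C: 3 × 356 = 1068
  C-Cl: 2 × 332 = 664
  C-H: 8 × 398 = 3184
  Σ(formed) = 4916 kJ
ΔH = Σ(broken) − Σ(formed) = 4743 − 4916 = −173 kJ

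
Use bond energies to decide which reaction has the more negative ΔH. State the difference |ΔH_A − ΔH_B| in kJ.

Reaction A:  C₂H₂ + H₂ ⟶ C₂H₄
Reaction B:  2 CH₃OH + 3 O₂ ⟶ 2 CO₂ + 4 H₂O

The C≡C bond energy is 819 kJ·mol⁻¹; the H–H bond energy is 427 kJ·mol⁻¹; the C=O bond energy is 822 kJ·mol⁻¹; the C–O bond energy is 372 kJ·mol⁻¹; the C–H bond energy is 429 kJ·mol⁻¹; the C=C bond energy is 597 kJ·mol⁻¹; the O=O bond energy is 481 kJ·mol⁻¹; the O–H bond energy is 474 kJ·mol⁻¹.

Reaction A:
  Bonds broken (reactants):
    C≡C: 1 × 819 = 819
    C–H: 2 × 429 = 858
    H–H: 1 × 427 = 427
    Σ(broken) = 2104 kJ
  Bonds formed (products):
    C–H: 4 × 429 = 1716
    C=C: 1 × 597 = 597
    Σ(formed) = 2313 kJ
  ΔH_A = 2104 − 2313 = −209 kJ
Reaction B:
  Bonds broken (reactants):
    C–H: 6 × 429 = 2574
    C–O: 2 × 372 = 744
    O–H: 2 × 474 = 948
    O=O: 3 × 481 = 1443
    Σ(broken) = 5709 kJ
  Bonds formed (products):
    C=O: 4 × 822 = 3288
    O–H: 8 × 474 = 3792
    Σ(formed) = 7080 kJ
  ΔH_B = 5709 − 7080 = −1371 kJ
ΔH_A − ΔH_B = +1162 kJ, so reaction B has the more negative ΔH; |ΔH_A − ΔH_B| = 1162 kJ.

Reaction B, by 1162 kJ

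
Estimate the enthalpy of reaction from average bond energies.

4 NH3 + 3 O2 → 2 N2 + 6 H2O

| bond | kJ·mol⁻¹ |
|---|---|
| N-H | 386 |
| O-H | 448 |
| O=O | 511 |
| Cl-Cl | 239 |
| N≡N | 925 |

Bonds broken (reactants):
  N-H: 12 × 386 = 4632
  O=O: 3 × 511 = 1533
  Σ(broken) = 6165 kJ
Bonds formed (products):
  N≡N: 2 × 925 = 1850
  O-H: 12 × 448 = 5376
  Σ(formed) = 7226 kJ
ΔH = Σ(broken) − Σ(formed) = 6165 − 7226 = −1061 kJ

ΔH ≈ −1061 kJ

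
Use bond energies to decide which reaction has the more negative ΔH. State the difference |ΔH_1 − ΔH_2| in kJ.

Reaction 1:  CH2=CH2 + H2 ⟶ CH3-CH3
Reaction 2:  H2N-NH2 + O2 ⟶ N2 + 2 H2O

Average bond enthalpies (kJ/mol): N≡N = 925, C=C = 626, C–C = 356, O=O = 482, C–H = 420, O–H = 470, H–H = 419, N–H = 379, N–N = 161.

Reaction 1:
  Bonds broken (reactants):
    C–H: 4 × 420 = 1680
    C=C: 1 × 626 = 626
    H–H: 1 × 419 = 419
    Σ(broken) = 2725 kJ
  Bonds formed (products):
    C–C: 1 × 356 = 356
    C–H: 6 × 420 = 2520
    Σ(formed) = 2876 kJ
  ΔH_1 = 2725 − 2876 = −151 kJ
Reaction 2:
  Bonds broken (reactants):
    N–H: 4 × 379 = 1516
    N–N: 1 × 161 = 161
    O=O: 1 × 482 = 482
    Σ(broken) = 2159 kJ
  Bonds formed (products):
    N≡N: 1 × 925 = 925
    O–H: 4 × 470 = 1880
    Σ(formed) = 2805 kJ
  ΔH_2 = 2159 − 2805 = −646 kJ
ΔH_1 − ΔH_2 = +495 kJ, so reaction 2 has the more negative ΔH; |ΔH_1 − ΔH_2| = 495 kJ.

Reaction 2, by 495 kJ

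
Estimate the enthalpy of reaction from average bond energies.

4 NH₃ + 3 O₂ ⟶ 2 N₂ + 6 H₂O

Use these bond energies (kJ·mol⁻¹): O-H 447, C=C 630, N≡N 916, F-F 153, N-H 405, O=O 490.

Bonds broken (reactants):
  N-H: 12 × 405 = 4860
  O=O: 3 × 490 = 1470
  Σ(broken) = 6330 kJ
Bonds formed (products):
  N≡N: 2 × 916 = 1832
  O-H: 12 × 447 = 5364
  Σ(formed) = 7196 kJ
ΔH = Σ(broken) − Σ(formed) = 6330 − 7196 = −866 kJ

ΔH ≈ −866 kJ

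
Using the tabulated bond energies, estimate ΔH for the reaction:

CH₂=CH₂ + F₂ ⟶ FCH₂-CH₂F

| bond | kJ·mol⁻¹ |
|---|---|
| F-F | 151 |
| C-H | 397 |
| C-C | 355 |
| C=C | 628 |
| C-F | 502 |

ΔH ≈ −580 kJ

Bonds broken (reactants):
  C-H: 4 × 397 = 1588
  C=C: 1 × 628 = 628
  F-F: 1 × 151 = 151
  Σ(broken) = 2367 kJ
Bonds formed (products):
  C-C: 1 × 355 = 355
  C-F: 2 × 502 = 1004
  C-H: 4 × 397 = 1588
  Σ(formed) = 2947 kJ
ΔH = Σ(broken) − Σ(formed) = 2367 − 2947 = −580 kJ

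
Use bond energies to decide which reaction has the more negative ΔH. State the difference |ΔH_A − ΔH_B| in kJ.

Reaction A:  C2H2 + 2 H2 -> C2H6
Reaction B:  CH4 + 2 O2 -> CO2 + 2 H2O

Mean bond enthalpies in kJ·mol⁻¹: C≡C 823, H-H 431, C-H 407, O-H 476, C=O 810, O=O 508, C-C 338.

Reaction A:
  Bonds broken (reactants):
    C≡C: 1 × 823 = 823
    C-H: 2 × 407 = 814
    H-H: 2 × 431 = 862
    Σ(broken) = 2499 kJ
  Bonds formed (products):
    C-C: 1 × 338 = 338
    C-H: 6 × 407 = 2442
    Σ(formed) = 2780 kJ
  ΔH_A = 2499 − 2780 = −281 kJ
Reaction B:
  Bonds broken (reactants):
    C-H: 4 × 407 = 1628
    O=O: 2 × 508 = 1016
    Σ(broken) = 2644 kJ
  Bonds formed (products):
    C=O: 2 × 810 = 1620
    O-H: 4 × 476 = 1904
    Σ(formed) = 3524 kJ
  ΔH_B = 2644 − 3524 = −880 kJ
ΔH_A − ΔH_B = +599 kJ, so reaction B has the more negative ΔH; |ΔH_A − ΔH_B| = 599 kJ.

Reaction B, by 599 kJ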